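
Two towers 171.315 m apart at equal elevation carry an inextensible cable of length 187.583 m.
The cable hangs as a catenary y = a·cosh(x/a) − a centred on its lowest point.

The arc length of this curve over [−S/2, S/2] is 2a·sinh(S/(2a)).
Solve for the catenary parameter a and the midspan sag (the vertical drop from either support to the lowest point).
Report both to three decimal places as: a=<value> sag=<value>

seed: a₀ = √(S³/(24(L−S))) = √(171.315³/(24·16.268)) = 113.480276
iter 1: u=0.754823  f(a)=+4.698e-01  f'(a)=-3.034e-01  a ← 113.480276 − (+4.698e-01/-3.034e-01) = 115.028744
iter 2: u=0.744662  f(a)=+9.788e-03  f'(a)=-2.909e-01  a ← 115.028744 − (+9.788e-03/-2.909e-01) = 115.062398
iter 3: u=0.744444  f(a)=+4.450e-06  f'(a)=-2.906e-01  a ← 115.062398 − (+4.450e-06/-2.906e-01) = 115.062413
iter 4: u=0.744444  f(a)=+9.379e-13  f'(a)=-2.906e-01  a ← 115.062413 − (+9.379e-13/-2.906e-01) = 115.062413
converged: |Δa| < 1e-12 after 4 iterations
sag = a·(cosh(S/(2a)) − 1) = 115.062413·(cosh(0.744444) − 1) = 33.383551
T_max/T_min = cosh(S/(2a)) = 1.290134

a=115.062 sag=33.384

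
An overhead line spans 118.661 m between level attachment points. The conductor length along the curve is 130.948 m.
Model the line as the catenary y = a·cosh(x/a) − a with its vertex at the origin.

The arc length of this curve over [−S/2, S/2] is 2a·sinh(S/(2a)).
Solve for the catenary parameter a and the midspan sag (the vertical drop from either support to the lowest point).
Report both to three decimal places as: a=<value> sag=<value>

a=76.414 sag=24.214

seed: a₀ = √(S³/(24(L−S))) = √(118.661³/(24·12.287)) = 75.272000
iter 1: u=0.788215  f(a)=+3.874e-01  f'(a)=-3.472e-01  a ← 75.272000 − (+3.874e-01/-3.472e-01) = 76.387701
iter 2: u=0.776702  f(a)=+8.781e-03  f'(a)=-3.316e-01  a ← 76.387701 − (+8.781e-03/-3.316e-01) = 76.414180
iter 3: u=0.776433  f(a)=+4.744e-06  f'(a)=-3.313e-01  a ← 76.414180 − (+4.744e-06/-3.313e-01) = 76.414194
iter 4: u=0.776433  f(a)=+1.393e-12  f'(a)=-3.313e-01  a ← 76.414194 − (+1.393e-12/-3.313e-01) = 76.414194
converged: |Δa| < 1e-12 after 4 iterations
sag = a·(cosh(S/(2a)) − 1) = 76.414194·(cosh(0.776433) − 1) = 24.213703
T_max/T_min = cosh(S/(2a)) = 1.316874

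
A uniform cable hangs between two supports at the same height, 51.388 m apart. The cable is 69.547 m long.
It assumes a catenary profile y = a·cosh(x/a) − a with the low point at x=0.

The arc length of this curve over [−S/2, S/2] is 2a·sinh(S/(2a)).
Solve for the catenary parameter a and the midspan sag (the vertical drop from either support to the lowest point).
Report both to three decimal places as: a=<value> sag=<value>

seed: a₀ = √(S³/(24(L−S))) = √(51.388³/(24·18.159)) = 17.645785
iter 1: u=1.456098  f(a)=+2.025e+00  f'(a)=-2.529e+00  a ← 17.645785 − (+2.025e+00/-2.529e+00) = 18.446583
iter 2: u=1.392887  f(a)=+1.460e-01  f'(a)=-2.176e+00  a ← 18.446583 − (+1.460e-01/-2.176e+00) = 18.513680
iter 3: u=1.387839  f(a)=+8.895e-04  f'(a)=-2.150e+00  a ← 18.513680 − (+8.895e-04/-2.150e+00) = 18.514094
iter 4: u=1.387808  f(a)=+3.345e-08  f'(a)=-2.150e+00  a ← 18.514094 − (+3.345e-08/-2.150e+00) = 18.514094
iter 5: u=1.387808  f(a)=-1.421e-14  f'(a)=-2.150e+00  a ← 18.514094 − (-1.421e-14/-2.150e+00) = 18.514094
converged: |Δa| < 1e-12 after 5 iterations
sag = a·(cosh(S/(2a)) − 1) = 18.514094·(cosh(1.387808) − 1) = 20.880931
T_max/T_min = cosh(S/(2a)) = 2.127840

a=18.514 sag=20.881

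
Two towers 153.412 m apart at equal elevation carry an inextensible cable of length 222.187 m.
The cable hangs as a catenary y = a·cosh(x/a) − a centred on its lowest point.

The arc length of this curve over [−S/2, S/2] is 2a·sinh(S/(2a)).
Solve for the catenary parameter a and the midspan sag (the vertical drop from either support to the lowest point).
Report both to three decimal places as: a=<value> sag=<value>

a=49.638 sag=72.040

seed: a₀ = √(S³/(24(L−S))) = √(153.412³/(24·68.775)) = 46.770076
iter 1: u=1.640066  f(a)=+9.865e+00  f'(a)=-3.812e+00  a ← 46.770076 − (+9.865e+00/-3.812e+00) = 49.357900
iter 2: u=1.554077  f(a)=+8.779e-01  f'(a)=-3.161e+00  a ← 49.357900 − (+8.779e-01/-3.161e+00) = 49.635632
iter 3: u=1.545382  f(a)=+8.454e-03  f'(a)=-3.100e+00  a ← 49.635632 − (+8.454e-03/-3.100e+00) = 49.638359
iter 4: u=1.545297  f(a)=+8.006e-07  f'(a)=-3.100e+00  a ← 49.638359 − (+8.006e-07/-3.100e+00) = 49.638359
iter 5: u=1.545297  f(a)=-2.842e-14  f'(a)=-3.100e+00  a ← 49.638359 − (-2.842e-14/-3.100e+00) = 49.638359
converged: |Δa| < 1e-12 after 5 iterations
sag = a·(cosh(S/(2a)) − 1) = 49.638359·(cosh(1.545297) − 1) = 72.040450
T_max/T_min = cosh(S/(2a)) = 2.451306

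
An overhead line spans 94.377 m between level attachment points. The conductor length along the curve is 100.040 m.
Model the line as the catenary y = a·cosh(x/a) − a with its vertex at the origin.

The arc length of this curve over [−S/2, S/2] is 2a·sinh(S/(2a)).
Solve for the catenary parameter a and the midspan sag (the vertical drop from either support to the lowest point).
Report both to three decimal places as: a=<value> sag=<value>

a=79.343 sag=14.451

seed: a₀ = √(S³/(24(L−S))) = √(94.377³/(24·5.663)) = 78.644861
iter 1: u=0.600020  f(a)=+1.028e-01  f'(a)=-1.493e-01  a ← 78.644861 − (+1.028e-01/-1.493e-01) = 79.333690
iter 2: u=0.594810  f(a)=+1.367e-03  f'(a)=-1.453e-01  a ← 79.333690 − (+1.367e-03/-1.453e-01) = 79.343093
iter 3: u=0.594740  f(a)=+2.486e-07  f'(a)=-1.453e-01  a ← 79.343093 − (+2.486e-07/-1.453e-01) = 79.343095
iter 4: u=0.594740  f(a)=+1.421e-14  f'(a)=-1.453e-01  a ← 79.343095 − (+1.421e-14/-1.453e-01) = 79.343095
converged: |Δa| < 1e-12 after 4 iterations
sag = a·(cosh(S/(2a)) − 1) = 79.343095·(cosh(0.594740) − 1) = 14.450973
T_max/T_min = cosh(S/(2a)) = 1.182133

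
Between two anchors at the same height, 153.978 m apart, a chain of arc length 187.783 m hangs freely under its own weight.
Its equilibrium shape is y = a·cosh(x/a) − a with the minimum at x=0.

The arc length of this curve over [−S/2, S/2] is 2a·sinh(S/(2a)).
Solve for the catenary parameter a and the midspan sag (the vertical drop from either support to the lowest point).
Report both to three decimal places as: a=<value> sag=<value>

seed: a₀ = √(S³/(24(L−S))) = √(153.978³/(24·33.805)) = 67.079825
iter 1: u=1.147722  f(a)=+2.298e+00  f'(a)=-1.147e+00  a ← 67.079825 − (+2.298e+00/-1.147e+00) = 69.082866
iter 2: u=1.114444  f(a)=+1.069e-01  f'(a)=-1.043e+00  a ← 69.082866 − (+1.069e-01/-1.043e+00) = 69.185432
iter 3: u=1.112792  f(a)=+2.566e-04  f'(a)=-1.038e+00  a ← 69.185432 − (+2.566e-04/-1.038e+00) = 69.185680
iter 4: u=1.112788  f(a)=+1.486e-09  f'(a)=-1.038e+00  a ← 69.185680 − (+1.486e-09/-1.038e+00) = 69.185680
iter 5: u=1.112788  f(a)=+2.842e-14  f'(a)=-1.038e+00  a ← 69.185680 − (+2.842e-14/-1.038e+00) = 69.185680
converged: |Δa| < 1e-12 after 5 iterations
sag = a·(cosh(S/(2a)) − 1) = 69.185680·(cosh(1.112788) − 1) = 47.443099
T_max/T_min = cosh(S/(2a)) = 1.685736

a=69.186 sag=47.443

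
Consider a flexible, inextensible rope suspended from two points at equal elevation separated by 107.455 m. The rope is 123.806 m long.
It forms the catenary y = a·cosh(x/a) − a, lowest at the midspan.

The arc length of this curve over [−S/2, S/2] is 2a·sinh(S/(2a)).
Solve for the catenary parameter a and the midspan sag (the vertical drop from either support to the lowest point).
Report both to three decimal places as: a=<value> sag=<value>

a=57.470 sag=26.998

seed: a₀ = √(S³/(24(L−S))) = √(107.455³/(24·16.351)) = 56.229233
iter 1: u=0.955508  f(a)=+7.629e-01  f'(a)=-6.364e-01  a ← 56.229233 − (+7.629e-01/-6.364e-01) = 57.427853
iter 2: u=0.935565  f(a)=+2.507e-02  f'(a)=-5.952e-01  a ← 57.427853 − (+2.507e-02/-5.952e-01) = 57.469980
iter 3: u=0.934879  f(a)=+2.913e-05  f'(a)=-5.938e-01  a ← 57.469980 − (+2.913e-05/-5.938e-01) = 57.470029
iter 4: u=0.934879  f(a)=+3.942e-11  f'(a)=-5.938e-01  a ← 57.470029 − (+3.942e-11/-5.938e-01) = 57.470029
iter 5: u=0.934879  f(a)=+0.000e+00  f'(a)=-5.938e-01  a ← 57.470029 − (+0.000e+00/-5.938e-01) = 57.470029
converged: |Δa| < 1e-12 after 5 iterations
sag = a·(cosh(S/(2a)) − 1) = 57.470029·(cosh(0.934879) − 1) = 26.997631
T_max/T_min = cosh(S/(2a)) = 1.469769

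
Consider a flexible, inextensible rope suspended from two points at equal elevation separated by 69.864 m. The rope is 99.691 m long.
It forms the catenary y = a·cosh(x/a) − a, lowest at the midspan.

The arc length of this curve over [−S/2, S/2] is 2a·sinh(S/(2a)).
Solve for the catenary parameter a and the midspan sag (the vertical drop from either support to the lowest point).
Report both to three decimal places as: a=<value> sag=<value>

seed: a₀ = √(S³/(24(L−S))) = √(69.864³/(24·29.827)) = 21.825779
iter 1: u=1.600493  f(a)=+4.062e+00  f'(a)=-3.500e+00  a ← 21.825779 − (+4.062e+00/-3.500e+00) = 22.986097
iter 2: u=1.519701  f(a)=+3.464e-01  f'(a)=-2.927e+00  a ← 22.986097 − (+3.464e-01/-2.927e+00) = 23.104448
iter 3: u=1.511917  f(a)=+3.038e-03  f'(a)=-2.876e+00  a ← 23.104448 − (+3.038e-03/-2.876e+00) = 23.105505
iter 4: u=1.511848  f(a)=+2.382e-07  f'(a)=-2.875e+00  a ← 23.105505 − (+2.382e-07/-2.875e+00) = 23.105505
iter 5: u=1.511848  f(a)=+1.421e-14  f'(a)=-2.875e+00  a ← 23.105505 − (+1.421e-14/-2.875e+00) = 23.105505
converged: |Δa| < 1e-12 after 5 iterations
sag = a·(cosh(S/(2a)) − 1) = 23.105505·(cosh(1.511848) − 1) = 31.834810
T_max/T_min = cosh(S/(2a)) = 2.377802

a=23.106 sag=31.835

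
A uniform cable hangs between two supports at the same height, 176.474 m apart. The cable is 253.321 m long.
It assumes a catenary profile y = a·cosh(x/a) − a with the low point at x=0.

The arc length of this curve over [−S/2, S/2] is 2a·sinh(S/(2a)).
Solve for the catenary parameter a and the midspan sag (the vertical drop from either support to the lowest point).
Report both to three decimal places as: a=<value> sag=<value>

a=57.848 sag=81.397

seed: a₀ = √(S³/(24(L−S))) = √(176.474³/(24·76.847)) = 54.588607
iter 1: u=1.616400  f(a)=+1.069e+01  f'(a)=-3.623e+00  a ← 54.588607 − (+1.069e+01/-3.623e+00) = 57.538177
iter 2: u=1.533538  f(a)=+9.273e-01  f'(a)=-3.019e+00  a ← 57.538177 − (+9.273e-01/-3.019e+00) = 57.845291
iter 3: u=1.525396  f(a)=+8.447e-03  f'(a)=-2.965e+00  a ← 57.845291 − (+8.447e-03/-2.965e+00) = 57.848140
iter 4: u=1.525321  f(a)=+7.150e-07  f'(a)=-2.964e+00  a ← 57.848140 − (+7.150e-07/-2.964e+00) = 57.848140
iter 5: u=1.525321  f(a)=+5.684e-14  f'(a)=-2.964e+00  a ← 57.848140 − (+5.684e-14/-2.964e+00) = 57.848140
converged: |Δa| < 1e-12 after 5 iterations
sag = a·(cosh(S/(2a)) − 1) = 57.848140·(cosh(1.525321) − 1) = 81.397289
T_max/T_min = cosh(S/(2a)) = 2.407086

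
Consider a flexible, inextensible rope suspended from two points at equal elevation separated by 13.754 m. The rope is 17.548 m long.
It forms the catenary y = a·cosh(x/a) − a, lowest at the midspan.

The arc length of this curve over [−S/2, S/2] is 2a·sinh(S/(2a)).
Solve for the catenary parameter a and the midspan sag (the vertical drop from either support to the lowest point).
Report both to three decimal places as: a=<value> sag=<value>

seed: a₀ = √(S³/(24(L−S))) = √(13.754³/(24·3.794)) = 5.345511
iter 1: u=1.286500  f(a)=+3.266e-01  f'(a)=-1.669e+00  a ← 5.345511 − (+3.266e-01/-1.669e+00) = 5.541242
iter 2: u=1.241057  f(a)=+1.880e-02  f'(a)=-1.482e+00  a ← 5.541242 − (+1.880e-02/-1.482e+00) = 5.553928
iter 3: u=1.238223  f(a)=+7.066e-05  f'(a)=-1.471e+00  a ← 5.553928 − (+7.066e-05/-1.471e+00) = 5.553976
iter 4: u=1.238212  f(a)=+1.007e-09  f'(a)=-1.471e+00  a ← 5.553976 − (+1.007e-09/-1.471e+00) = 5.553976
iter 5: u=1.238212  f(a)=+0.000e+00  f'(a)=-1.471e+00  a ← 5.553976 − (+0.000e+00/-1.471e+00) = 5.553976
converged: |Δa| < 1e-12 after 5 iterations
sag = a·(cosh(S/(2a)) − 1) = 5.553976·(cosh(1.238212) − 1) = 4.830133
T_max/T_min = cosh(S/(2a)) = 1.869671

a=5.554 sag=4.830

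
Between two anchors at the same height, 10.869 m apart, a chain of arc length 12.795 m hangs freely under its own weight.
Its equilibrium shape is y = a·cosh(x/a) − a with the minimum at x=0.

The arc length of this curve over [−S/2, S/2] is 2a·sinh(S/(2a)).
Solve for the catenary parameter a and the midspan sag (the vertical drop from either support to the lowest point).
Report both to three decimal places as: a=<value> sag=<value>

a=5.405 sag=2.970

seed: a₀ = √(S³/(24(L−S))) = √(10.869³/(24·1.926)) = 5.270485
iter 1: u=1.031119  f(a)=+1.050e-01  f'(a)=-8.116e-01  a ← 5.270485 − (+1.050e-01/-8.116e-01) = 5.399885
iter 2: u=1.006410  f(a)=+3.992e-03  f'(a)=-7.509e-01  a ← 5.399885 − (+3.992e-03/-7.509e-01) = 5.405200
iter 3: u=1.005421  f(a)=+6.273e-06  f'(a)=-7.486e-01  a ← 5.405200 − (+6.273e-06/-7.486e-01) = 5.405209
iter 4: u=1.005419  f(a)=+1.554e-11  f'(a)=-7.486e-01  a ← 5.405209 − (+1.554e-11/-7.486e-01) = 5.405209
iter 5: u=1.005419  f(a)=+0.000e+00  f'(a)=-7.486e-01  a ← 5.405209 − (+0.000e+00/-7.486e-01) = 5.405209
converged: |Δa| < 1e-12 after 5 iterations
sag = a·(cosh(S/(2a)) − 1) = 5.405209·(cosh(1.005419) − 1) = 2.970010
T_max/T_min = cosh(S/(2a)) = 1.549472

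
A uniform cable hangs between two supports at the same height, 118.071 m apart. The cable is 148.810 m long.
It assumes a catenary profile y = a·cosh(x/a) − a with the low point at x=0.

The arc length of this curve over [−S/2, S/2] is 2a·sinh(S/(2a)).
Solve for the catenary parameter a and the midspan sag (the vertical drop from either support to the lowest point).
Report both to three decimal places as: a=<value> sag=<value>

a=48.979 sag=40.100

seed: a₀ = √(S³/(24(L−S))) = √(118.071³/(24·30.739)) = 47.235049
iter 1: u=1.249824  f(a)=+2.492e+00  f'(a)=-1.517e+00  a ← 47.235049 − (+2.492e+00/-1.517e+00) = 48.878331
iter 2: u=1.207805  f(a)=+1.360e-01  f'(a)=-1.355e+00  a ← 48.878331 − (+1.360e-01/-1.355e+00) = 48.978654
iter 3: u=1.205331  f(a)=+4.563e-04  f'(a)=-1.346e+00  a ← 48.978654 − (+4.563e-04/-1.346e+00) = 48.978993
iter 4: u=1.205323  f(a)=+5.178e-09  f'(a)=-1.346e+00  a ← 48.978993 − (+5.178e-09/-1.346e+00) = 48.978993
iter 5: u=1.205323  f(a)=+0.000e+00  f'(a)=-1.346e+00  a ← 48.978993 − (+0.000e+00/-1.346e+00) = 48.978993
converged: |Δa| < 1e-12 after 5 iterations
sag = a·(cosh(S/(2a)) − 1) = 48.978993·(cosh(1.205323) − 1) = 40.099881
T_max/T_min = cosh(S/(2a)) = 1.818716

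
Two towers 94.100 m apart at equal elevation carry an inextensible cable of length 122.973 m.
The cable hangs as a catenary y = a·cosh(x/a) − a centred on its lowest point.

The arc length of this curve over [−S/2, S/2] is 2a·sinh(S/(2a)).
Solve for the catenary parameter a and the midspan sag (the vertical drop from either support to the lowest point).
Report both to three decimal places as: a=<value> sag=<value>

a=36.171 sag=35.166

seed: a₀ = √(S³/(24(L−S))) = √(94.100³/(24·28.873)) = 34.676309
iter 1: u=1.356834  f(a)=+2.777e+00  f'(a)=-1.993e+00  a ← 34.676309 − (+2.777e+00/-1.993e+00) = 36.070021
iter 2: u=1.304407  f(a)=+1.762e-01  f'(a)=-1.747e+00  a ← 36.070021 − (+1.762e-01/-1.747e+00) = 36.170879
iter 3: u=1.300770  f(a)=+8.157e-04  f'(a)=-1.731e+00  a ← 36.170879 − (+8.157e-04/-1.731e+00) = 36.171351
iter 4: u=1.300753  f(a)=+1.766e-08  f'(a)=-1.731e+00  a ← 36.171351 − (+1.766e-08/-1.731e+00) = 36.171351
iter 5: u=1.300753  f(a)=-1.421e-14  f'(a)=-1.731e+00  a ← 36.171351 − (-1.421e-14/-1.731e+00) = 36.171351
converged: |Δa| < 1e-12 after 5 iterations
sag = a·(cosh(S/(2a)) − 1) = 36.171351·(cosh(1.300753) − 1) = 35.165570
T_max/T_min = cosh(S/(2a)) = 1.972194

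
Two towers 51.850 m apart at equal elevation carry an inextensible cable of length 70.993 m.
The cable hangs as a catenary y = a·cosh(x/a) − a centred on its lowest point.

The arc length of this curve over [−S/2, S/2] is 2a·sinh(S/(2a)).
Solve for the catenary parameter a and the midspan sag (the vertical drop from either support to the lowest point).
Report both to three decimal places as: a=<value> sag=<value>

seed: a₀ = √(S³/(24(L−S))) = √(51.850³/(24·19.143)) = 17.418571
iter 1: u=1.488354  f(a)=+2.236e+00  f'(a)=-2.725e+00  a ← 17.418571 − (+2.236e+00/-2.725e+00) = 18.238968
iter 2: u=1.421407  f(a)=+1.676e-01  f'(a)=-2.330e+00  a ← 18.238968 − (+1.676e-01/-2.330e+00) = 18.310910
iter 3: u=1.415823  f(a)=+1.112e-03  f'(a)=-2.300e+00  a ← 18.310910 − (+1.112e-03/-2.300e+00) = 18.311393
iter 4: u=1.415785  f(a)=+4.960e-08  f'(a)=-2.299e+00  a ← 18.311393 − (+4.960e-08/-2.299e+00) = 18.311393
iter 5: u=1.415785  f(a)=+0.000e+00  f'(a)=-2.299e+00  a ← 18.311393 − (+0.000e+00/-2.299e+00) = 18.311393
converged: |Δa| < 1e-12 after 5 iterations
sag = a·(cosh(S/(2a)) − 1) = 18.311393·(cosh(1.415785) − 1) = 21.629922
T_max/T_min = cosh(S/(2a)) = 2.181228

a=18.311 sag=21.630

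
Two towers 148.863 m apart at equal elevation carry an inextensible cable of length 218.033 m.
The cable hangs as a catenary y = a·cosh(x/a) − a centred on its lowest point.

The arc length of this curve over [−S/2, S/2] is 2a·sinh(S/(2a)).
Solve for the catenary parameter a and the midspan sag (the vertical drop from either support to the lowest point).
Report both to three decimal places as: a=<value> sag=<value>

a=47.403 sag=71.474

seed: a₀ = √(S³/(24(L−S))) = √(148.863³/(24·69.170)) = 44.577493
iter 1: u=1.669710  f(a)=+1.031e+01  f'(a)=-4.059e+00  a ← 44.577493 − (+1.031e+01/-4.059e+00) = 47.116733
iter 2: u=1.579725  f(a)=+9.463e-01  f'(a)=-3.345e+00  a ← 47.116733 − (+9.463e-01/-3.345e+00) = 47.399613
iter 3: u=1.570298  f(a)=+9.757e-03  f'(a)=-3.277e+00  a ← 47.399613 − (+9.757e-03/-3.277e+00) = 47.402591
iter 4: u=1.570199  f(a)=+1.061e-06  f'(a)=-3.276e+00  a ← 47.402591 − (+1.061e-06/-3.276e+00) = 47.402591
iter 5: u=1.570199  f(a)=+0.000e+00  f'(a)=-3.276e+00  a ← 47.402591 − (+0.000e+00/-3.276e+00) = 47.402591
converged: |Δa| < 1e-12 after 5 iterations
sag = a·(cosh(S/(2a)) − 1) = 47.402591·(cosh(1.570199) − 1) = 71.473827
T_max/T_min = cosh(S/(2a)) = 2.507804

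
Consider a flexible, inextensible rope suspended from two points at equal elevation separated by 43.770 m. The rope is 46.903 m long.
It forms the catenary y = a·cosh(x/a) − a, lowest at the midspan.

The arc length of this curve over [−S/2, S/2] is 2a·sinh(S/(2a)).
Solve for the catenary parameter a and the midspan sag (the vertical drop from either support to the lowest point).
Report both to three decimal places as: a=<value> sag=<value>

seed: a₀ = √(S³/(24(L−S))) = √(43.770³/(24·3.133)) = 33.394812
iter 1: u=0.655341  f(a)=+6.797e-02  f'(a)=-1.958e-01  a ← 33.394812 − (+6.797e-02/-1.958e-01) = 33.741916
iter 2: u=0.648600  f(a)=+1.074e-03  f'(a)=-1.897e-01  a ← 33.741916 − (+1.074e-03/-1.897e-01) = 33.747580
iter 3: u=0.648491  f(a)=+2.779e-07  f'(a)=-1.896e-01  a ← 33.747580 − (+2.779e-07/-1.896e-01) = 33.747581
iter 4: u=0.648491  f(a)=+1.421e-14  f'(a)=-1.896e-01  a ← 33.747581 − (+1.421e-14/-1.896e-01) = 33.747581
converged: |Δa| < 1e-12 after 4 iterations
sag = a·(cosh(S/(2a)) − 1) = 33.747581·(cosh(0.648491) − 1) = 7.348308
T_max/T_min = cosh(S/(2a)) = 1.217743

a=33.748 sag=7.348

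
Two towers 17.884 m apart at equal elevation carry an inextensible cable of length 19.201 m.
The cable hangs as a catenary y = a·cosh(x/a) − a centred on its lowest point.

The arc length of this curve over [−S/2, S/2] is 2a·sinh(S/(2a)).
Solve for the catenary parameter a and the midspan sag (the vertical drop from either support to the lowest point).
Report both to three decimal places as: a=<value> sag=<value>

a=13.598 sag=3.047

seed: a₀ = √(S³/(24(L−S))) = √(17.884³/(24·1.317)) = 13.452360
iter 1: u=0.664716  f(a)=+2.940e-02  f'(a)=-2.046e-01  a ← 13.452360 − (+2.940e-02/-2.046e-01) = 13.596079
iter 2: u=0.657690  f(a)=+4.779e-04  f'(a)=-1.980e-01  a ← 13.596079 − (+4.779e-04/-1.980e-01) = 13.598493
iter 3: u=0.657573  f(a)=+1.308e-07  f'(a)=-1.979e-01  a ← 13.598493 − (+1.308e-07/-1.979e-01) = 13.598493
iter 4: u=0.657573  f(a)=+7.105e-15  f'(a)=-1.979e-01  a ← 13.598493 − (+7.105e-15/-1.979e-01) = 13.598493
converged: |Δa| < 1e-12 after 4 iterations
sag = a·(cosh(S/(2a)) − 1) = 13.598493·(cosh(0.657573) − 1) = 3.047486
T_max/T_min = cosh(S/(2a)) = 1.224105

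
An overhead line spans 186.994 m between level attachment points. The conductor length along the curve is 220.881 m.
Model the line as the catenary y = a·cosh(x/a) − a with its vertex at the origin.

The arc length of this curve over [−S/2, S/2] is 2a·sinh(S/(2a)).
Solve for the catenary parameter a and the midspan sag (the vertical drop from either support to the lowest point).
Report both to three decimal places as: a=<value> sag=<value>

seed: a₀ = √(S³/(24(L−S))) = √(186.994³/(24·33.887)) = 89.664251
iter 1: u=1.042746  f(a)=+1.891e+00  f'(a)=-8.413e-01  a ← 89.664251 − (+1.891e+00/-8.413e-01) = 91.911610
iter 2: u=1.017249  f(a)=+7.342e-02  f'(a)=-7.771e-01  a ← 91.911610 − (+7.342e-02/-7.771e-01) = 92.006085
iter 3: u=1.016205  f(a)=+1.206e-04  f'(a)=-7.746e-01  a ← 92.006085 − (+1.206e-04/-7.746e-01) = 92.006240
iter 4: u=1.016203  f(a)=+3.266e-10  f'(a)=-7.746e-01  a ← 92.006240 − (+3.266e-10/-7.746e-01) = 92.006240
iter 5: u=1.016203  f(a)=+8.527e-14  f'(a)=-7.746e-01  a ← 92.006240 − (+8.527e-14/-7.746e-01) = 92.006240
converged: |Δa| < 1e-12 after 5 iterations
sag = a·(cosh(S/(2a)) − 1) = 92.006240·(cosh(1.016203) − 1) = 51.737463
T_max/T_min = cosh(S/(2a)) = 1.562326

a=92.006 sag=51.737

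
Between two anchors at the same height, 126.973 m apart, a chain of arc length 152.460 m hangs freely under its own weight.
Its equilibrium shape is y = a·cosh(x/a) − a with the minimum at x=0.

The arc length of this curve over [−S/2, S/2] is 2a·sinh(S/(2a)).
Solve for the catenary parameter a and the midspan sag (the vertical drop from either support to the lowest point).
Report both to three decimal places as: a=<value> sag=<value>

a=59.517 sag=37.195

seed: a₀ = √(S³/(24(L−S))) = √(126.973³/(24·25.487)) = 57.849831
iter 1: u=1.097436  f(a)=+1.580e+00  f'(a)=-9.919e-01  a ← 57.849831 − (+1.580e+00/-9.919e-01) = 59.442215
iter 2: u=1.068037  f(a)=+6.757e-02  f'(a)=-9.087e-01  a ← 59.442215 − (+6.757e-02/-9.087e-01) = 59.516570
iter 3: u=1.066703  f(a)=+1.359e-04  f'(a)=-9.051e-01  a ← 59.516570 − (+1.359e-04/-9.051e-01) = 59.516720
iter 4: u=1.066700  f(a)=+5.519e-10  f'(a)=-9.051e-01  a ← 59.516720 − (+5.519e-10/-9.051e-01) = 59.516720
iter 5: u=1.066700  f(a)=+2.842e-14  f'(a)=-9.051e-01  a ← 59.516720 − (+2.842e-14/-9.051e-01) = 59.516720
converged: |Δa| < 1e-12 after 5 iterations
sag = a·(cosh(S/(2a)) − 1) = 59.516720·(cosh(1.066700) − 1) = 37.195497
T_max/T_min = cosh(S/(2a)) = 1.624959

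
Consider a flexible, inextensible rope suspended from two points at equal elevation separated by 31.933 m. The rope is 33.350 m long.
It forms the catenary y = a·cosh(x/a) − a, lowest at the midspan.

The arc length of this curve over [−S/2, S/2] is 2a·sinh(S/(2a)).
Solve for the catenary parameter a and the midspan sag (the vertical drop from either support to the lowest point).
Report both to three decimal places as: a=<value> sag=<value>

seed: a₀ = √(S³/(24(L−S))) = √(31.933³/(24·1.417)) = 30.943472
iter 1: u=0.515989  f(a)=+1.898e-02  f'(a)=-9.405e-02  a ← 30.943472 − (+1.898e-02/-9.405e-02) = 31.145320
iter 2: u=0.512645  f(a)=+1.874e-04  f'(a)=-9.220e-02  a ← 31.145320 − (+1.874e-04/-9.220e-02) = 31.147352
iter 3: u=0.512612  f(a)=+1.865e-08  f'(a)=-9.218e-02  a ← 31.147352 − (+1.865e-08/-9.218e-02) = 31.147352
iter 4: u=0.512612  f(a)=+0.000e+00  f'(a)=-9.218e-02  a ← 31.147352 − (+0.000e+00/-9.218e-02) = 31.147352
converged: |Δa| < 1e-12 after 4 iterations
sag = a·(cosh(S/(2a)) − 1) = 31.147352·(cosh(0.512612) − 1) = 4.182708
T_max/T_min = cosh(S/(2a)) = 1.134288

a=31.147 sag=4.183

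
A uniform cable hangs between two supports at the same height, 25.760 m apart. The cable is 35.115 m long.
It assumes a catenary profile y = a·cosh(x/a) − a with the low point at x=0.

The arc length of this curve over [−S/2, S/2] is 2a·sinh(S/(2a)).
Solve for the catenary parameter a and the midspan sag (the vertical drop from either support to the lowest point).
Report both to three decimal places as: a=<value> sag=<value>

a=9.166 sag=10.640

seed: a₀ = √(S³/(24(L−S))) = √(25.760³/(24·9.355)) = 8.725519
iter 1: u=1.476130  f(a)=+1.074e+00  f'(a)=-2.649e+00  a ← 8.725519 − (+1.074e+00/-2.649e+00) = 9.130790
iter 2: u=1.410612  f(a)=+7.934e-02  f'(a)=-2.271e+00  a ← 9.130790 − (+7.934e-02/-2.271e+00) = 9.165725
iter 3: u=1.405235  f(a)=+5.096e-04  f'(a)=-2.242e+00  a ← 9.165725 − (+5.096e-04/-2.242e+00) = 9.165952
iter 4: u=1.405200  f(a)=+2.132e-08  f'(a)=-2.242e+00  a ← 9.165952 − (+2.132e-08/-2.242e+00) = 9.165952
iter 5: u=1.405200  f(a)=+0.000e+00  f'(a)=-2.242e+00  a ← 9.165952 − (+0.000e+00/-2.242e+00) = 9.165952
converged: |Δa| < 1e-12 after 5 iterations
sag = a·(cosh(S/(2a)) − 1) = 9.165952·(cosh(1.405200) − 1) = 10.640120
T_max/T_min = cosh(S/(2a)) = 2.160831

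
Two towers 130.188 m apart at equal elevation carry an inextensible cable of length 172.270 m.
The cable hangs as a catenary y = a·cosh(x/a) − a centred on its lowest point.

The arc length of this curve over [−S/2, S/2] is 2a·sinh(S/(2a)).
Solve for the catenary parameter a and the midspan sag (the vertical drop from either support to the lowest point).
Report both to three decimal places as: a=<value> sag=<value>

a=48.858 sag=50.169

seed: a₀ = √(S³/(24(L−S))) = √(130.188³/(24·42.082)) = 46.741498
iter 1: u=1.392638  f(a)=+4.274e+00  f'(a)=-2.175e+00  a ← 46.741498 − (+4.274e+00/-2.175e+00) = 48.706800
iter 2: u=1.336446  f(a)=+2.844e-01  f'(a)=-1.894e+00  a ← 48.706800 − (+2.844e-01/-1.894e+00) = 48.856916
iter 3: u=1.332340  f(a)=+1.457e-03  f'(a)=-1.875e+00  a ← 48.856916 − (+1.457e-03/-1.875e+00) = 48.857693
iter 4: u=1.332318  f(a)=+3.868e-08  f'(a)=-1.875e+00  a ← 48.857693 − (+3.868e-08/-1.875e+00) = 48.857693
iter 5: u=1.332318  f(a)=+0.000e+00  f'(a)=-1.875e+00  a ← 48.857693 − (+0.000e+00/-1.875e+00) = 48.857693
converged: |Δa| < 1e-12 after 5 iterations
sag = a·(cosh(S/(2a)) − 1) = 48.857693·(cosh(1.332318) − 1) = 50.169134
T_max/T_min = cosh(S/(2a)) = 2.026842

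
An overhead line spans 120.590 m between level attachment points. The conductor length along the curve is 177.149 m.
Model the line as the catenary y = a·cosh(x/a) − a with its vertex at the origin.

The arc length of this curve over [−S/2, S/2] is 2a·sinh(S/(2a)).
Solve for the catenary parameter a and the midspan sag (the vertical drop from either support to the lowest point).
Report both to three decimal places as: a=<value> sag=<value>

seed: a₀ = √(S³/(24(L−S))) = √(120.590³/(24·56.559)) = 35.942680
iter 1: u=1.677532  f(a)=+8.513e+00  f'(a)=-4.127e+00  a ← 35.942680 − (+8.513e+00/-4.127e+00) = 38.005568
iter 2: u=1.586478  f(a)=+7.879e-01  f'(a)=-3.395e+00  a ← 38.005568 − (+7.879e-01/-3.395e+00) = 38.237630
iter 3: u=1.576850  f(a)=+8.269e-03  f'(a)=-3.324e+00  a ← 38.237630 − (+8.269e-03/-3.324e+00) = 38.240117
iter 4: u=1.576747  f(a)=+9.320e-07  f'(a)=-3.323e+00  a ← 38.240117 − (+9.320e-07/-3.323e+00) = 38.240118
iter 5: u=1.576747  f(a)=+2.842e-14  f'(a)=-3.323e+00  a ← 38.240118 − (+2.842e-14/-3.323e+00) = 38.240118
converged: |Δa| < 1e-12 after 5 iterations
sag = a·(cosh(S/(2a)) − 1) = 38.240118·(cosh(1.576747) − 1) = 58.236556
T_max/T_min = cosh(S/(2a)) = 2.522918

a=38.240 sag=58.237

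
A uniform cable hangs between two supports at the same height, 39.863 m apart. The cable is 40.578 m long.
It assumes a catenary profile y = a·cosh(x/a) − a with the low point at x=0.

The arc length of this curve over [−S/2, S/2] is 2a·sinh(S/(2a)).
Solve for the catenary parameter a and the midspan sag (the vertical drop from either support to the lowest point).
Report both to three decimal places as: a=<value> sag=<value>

a=60.920 sag=3.290

seed: a₀ = √(S³/(24(L−S))) = √(39.863³/(24·0.715)) = 60.757001
iter 1: u=0.328053  f(a)=+3.857e-03  f'(a)=-2.379e-02  a ← 60.757001 − (+3.857e-03/-2.379e-02) = 60.919133
iter 2: u=0.327180  f(a)=+1.549e-05  f'(a)=-2.360e-02  a ← 60.919133 − (+1.549e-05/-2.360e-02) = 60.919790
iter 3: u=0.327176  f(a)=+2.523e-10  f'(a)=-2.360e-02  a ← 60.919790 − (+2.523e-10/-2.360e-02) = 60.919790
iter 4: u=0.327176  f(a)=+7.105e-15  f'(a)=-2.360e-02  a ← 60.919790 − (+7.105e-15/-2.360e-02) = 60.919790
converged: |Δa| < 1e-12 after 4 iterations
sag = a·(cosh(S/(2a)) − 1) = 60.919790·(cosh(0.327176) − 1) = 3.289745
T_max/T_min = cosh(S/(2a)) = 1.054001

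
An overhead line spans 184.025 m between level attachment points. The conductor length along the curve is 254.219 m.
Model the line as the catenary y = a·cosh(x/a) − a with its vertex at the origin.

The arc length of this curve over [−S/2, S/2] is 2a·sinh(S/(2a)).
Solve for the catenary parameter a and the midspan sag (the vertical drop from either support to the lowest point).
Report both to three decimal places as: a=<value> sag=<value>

a=64.035 sag=78.293

seed: a₀ = √(S³/(24(L−S))) = √(184.025³/(24·70.194)) = 60.821850
iter 1: u=1.512820  f(a)=+8.484e+00  f'(a)=-2.881e+00  a ← 60.821850 − (+8.484e+00/-2.881e+00) = 63.766251
iter 2: u=1.442965  f(a)=+6.550e-01  f'(a)=-2.452e+00  a ← 63.766251 − (+6.550e-01/-2.452e+00) = 64.033352
iter 3: u=1.436946  f(a)=+4.626e-03  f'(a)=-2.418e+00  a ← 64.033352 − (+4.626e-03/-2.418e+00) = 64.035265
iter 4: u=1.436904  f(a)=+2.343e-07  f'(a)=-2.417e+00  a ← 64.035265 − (+2.343e-07/-2.417e+00) = 64.035265
iter 5: u=1.436904  f(a)=-2.842e-14  f'(a)=-2.417e+00  a ← 64.035265 − (-2.842e-14/-2.417e+00) = 64.035265
converged: |Δa| < 1e-12 after 5 iterations
sag = a·(cosh(S/(2a)) − 1) = 64.035265·(cosh(1.436904) − 1) = 78.293018
T_max/T_min = cosh(S/(2a)) = 2.222655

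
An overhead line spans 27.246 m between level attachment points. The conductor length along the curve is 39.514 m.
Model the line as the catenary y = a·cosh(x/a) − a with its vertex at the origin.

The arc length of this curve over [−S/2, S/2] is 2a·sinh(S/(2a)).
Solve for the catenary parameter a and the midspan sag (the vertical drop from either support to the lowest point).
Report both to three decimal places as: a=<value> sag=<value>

seed: a₀ = √(S³/(24(L−S))) = √(27.246³/(24·12.268)) = 8.288227
iter 1: u=1.643657  f(a)=+1.768e+00  f'(a)=-3.841e+00  a ← 8.288227 − (+1.768e+00/-3.841e+00) = 8.748456
iter 2: u=1.557189  f(a)=+1.579e-01  f'(a)=-3.183e+00  a ← 8.748456 − (+1.579e-01/-3.183e+00) = 8.798075
iter 3: u=1.548407  f(a)=+1.534e-03  f'(a)=-3.121e+00  a ← 8.798075 − (+1.534e-03/-3.121e+00) = 8.798566
iter 4: u=1.548320  f(a)=+1.477e-07  f'(a)=-3.121e+00  a ← 8.798566 − (+1.477e-07/-3.121e+00) = 8.798566
iter 5: u=1.548320  f(a)=+7.105e-15  f'(a)=-3.121e+00  a ← 8.798566 − (+7.105e-15/-3.121e+00) = 8.798566
converged: |Δa| < 1e-12 after 5 iterations
sag = a·(cosh(S/(2a)) − 1) = 8.798566·(cosh(1.548320) − 1) = 12.829051
T_max/T_min = cosh(S/(2a)) = 2.458084

a=8.799 sag=12.829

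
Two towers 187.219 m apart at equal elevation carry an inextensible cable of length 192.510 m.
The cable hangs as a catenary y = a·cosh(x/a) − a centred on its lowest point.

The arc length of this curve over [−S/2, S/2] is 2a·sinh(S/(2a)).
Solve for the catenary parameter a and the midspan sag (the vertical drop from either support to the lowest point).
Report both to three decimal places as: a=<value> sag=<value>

seed: a₀ = √(S³/(24(L−S))) = √(187.219³/(24·5.291)) = 227.326665
iter 1: u=0.411784  f(a)=+4.504e-02  f'(a)=-4.734e-02  a ← 227.326665 − (+4.504e-02/-4.734e-02) = 228.278008
iter 2: u=0.410068  f(a)=+2.843e-04  f'(a)=-4.675e-02  a ← 228.278008 − (+2.843e-04/-4.675e-02) = 228.284089
iter 3: u=0.410057  f(a)=+1.149e-08  f'(a)=-4.674e-02  a ← 228.284089 − (+1.149e-08/-4.674e-02) = 228.284089
iter 4: u=0.410057  f(a)=+2.842e-14  f'(a)=-4.674e-02  a ← 228.284089 − (+2.842e-14/-4.674e-02) = 228.284089
converged: |Δa| < 1e-12 after 4 iterations
sag = a·(cosh(S/(2a)) − 1) = 228.284089·(cosh(0.410057) − 1) = 19.463061
T_max/T_min = cosh(S/(2a)) = 1.085258

a=228.284 sag=19.463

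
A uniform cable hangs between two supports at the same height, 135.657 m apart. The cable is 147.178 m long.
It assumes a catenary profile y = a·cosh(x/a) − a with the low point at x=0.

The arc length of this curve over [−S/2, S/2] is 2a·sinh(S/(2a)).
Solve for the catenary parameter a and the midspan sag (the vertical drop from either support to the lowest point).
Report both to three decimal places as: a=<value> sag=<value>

a=96.207 sag=24.917

seed: a₀ = √(S³/(24(L−S))) = √(135.657³/(24·11.521)) = 95.019470
iter 1: u=0.713838  f(a)=+2.971e-01  f'(a)=-2.551e-01  a ← 95.019470 − (+2.971e-01/-2.551e-01) = 96.184279
iter 2: u=0.705193  f(a)=+5.552e-03  f'(a)=-2.456e-01  a ← 96.184279 − (+5.552e-03/-2.456e-01) = 96.206882
iter 3: u=0.705028  f(a)=+2.020e-06  f'(a)=-2.455e-01  a ← 96.206882 − (+2.020e-06/-2.455e-01) = 96.206890
iter 4: u=0.705027  f(a)=+2.842e-13  f'(a)=-2.454e-01  a ← 96.206890 − (+2.842e-13/-2.454e-01) = 96.206890
converged: |Δa| < 1e-12 after 4 iterations
sag = a·(cosh(S/(2a)) − 1) = 96.206890·(cosh(0.705027) − 1) = 24.917454
T_max/T_min = cosh(S/(2a)) = 1.258999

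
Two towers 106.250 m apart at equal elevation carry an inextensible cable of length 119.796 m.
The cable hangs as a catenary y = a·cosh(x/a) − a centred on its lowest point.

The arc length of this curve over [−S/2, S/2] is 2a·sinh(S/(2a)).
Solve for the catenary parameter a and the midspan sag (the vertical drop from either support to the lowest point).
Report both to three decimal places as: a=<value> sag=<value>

a=61.870 sag=24.244

seed: a₀ = √(S³/(24(L−S))) = √(106.250³/(24·13.546)) = 60.741044
iter 1: u=0.874615  f(a)=+5.276e-01  f'(a)=-4.811e-01  a ← 60.741044 − (+5.276e-01/-4.811e-01) = 61.837803
iter 2: u=0.859102  f(a)=+1.463e-02  f'(a)=-4.547e-01  a ← 61.837803 − (+1.463e-02/-4.547e-01) = 61.869975
iter 3: u=0.858656  f(a)=+1.196e-05  f'(a)=-4.540e-01  a ← 61.869975 − (+1.196e-05/-4.540e-01) = 61.870001
iter 4: u=0.858655  f(a)=+8.001e-12  f'(a)=-4.540e-01  a ← 61.870001 − (+8.001e-12/-4.540e-01) = 61.870001
converged: |Δa| < 1e-12 after 4 iterations
sag = a·(cosh(S/(2a)) − 1) = 61.870001·(cosh(0.858655) − 1) = 24.244269
T_max/T_min = cosh(S/(2a)) = 1.391858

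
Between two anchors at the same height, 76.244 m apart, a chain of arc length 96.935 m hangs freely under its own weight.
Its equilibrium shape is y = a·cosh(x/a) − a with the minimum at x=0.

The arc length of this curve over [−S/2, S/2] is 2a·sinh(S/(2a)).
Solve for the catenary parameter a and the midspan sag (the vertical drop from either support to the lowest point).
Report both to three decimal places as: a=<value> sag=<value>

seed: a₀ = √(S³/(24(L−S))) = √(76.244³/(24·20.691)) = 29.875291
iter 1: u=1.276038  f(a)=+1.751e+00  f'(a)=-1.624e+00  a ← 29.875291 − (+1.751e+00/-1.624e+00) = 30.953554
iter 2: u=1.231587  f(a)=+9.928e-02  f'(a)=-1.445e+00  a ← 30.953554 − (+9.928e-02/-1.445e+00) = 31.022270
iter 3: u=1.228859  f(a)=+3.615e-04  f'(a)=-1.434e+00  a ← 31.022270 − (+3.615e-04/-1.434e+00) = 31.022522
iter 4: u=1.228849  f(a)=+4.830e-09  f'(a)=-1.434e+00  a ← 31.022522 − (+4.830e-09/-1.434e+00) = 31.022522
iter 5: u=1.228849  f(a)=+1.421e-14  f'(a)=-1.434e+00  a ← 31.022522 − (+1.421e-14/-1.434e+00) = 31.022522
converged: |Δa| < 1e-12 after 5 iterations
sag = a·(cosh(S/(2a)) − 1) = 31.022522·(cosh(1.228849) − 1) = 26.523072
T_max/T_min = cosh(S/(2a)) = 1.854962

a=31.023 sag=26.523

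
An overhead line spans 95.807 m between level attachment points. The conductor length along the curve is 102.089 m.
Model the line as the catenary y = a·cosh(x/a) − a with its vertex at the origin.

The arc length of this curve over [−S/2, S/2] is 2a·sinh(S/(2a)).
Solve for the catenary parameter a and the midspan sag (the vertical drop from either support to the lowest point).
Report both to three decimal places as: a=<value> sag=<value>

seed: a₀ = √(S³/(24(L−S))) = √(95.807³/(24·6.282)) = 76.373251
iter 1: u=0.627229  f(a)=+1.247e-01  f'(a)=-1.711e-01  a ← 76.373251 − (+1.247e-01/-1.711e-01) = 77.102395
iter 2: u=0.621297  f(a)=+1.809e-03  f'(a)=-1.661e-01  a ← 77.102395 − (+1.809e-03/-1.661e-01) = 77.113282
iter 3: u=0.621209  f(a)=+3.928e-07  f'(a)=-1.661e-01  a ← 77.113282 − (+3.928e-07/-1.661e-01) = 77.113285
iter 4: u=0.621209  f(a)=+0.000e+00  f'(a)=-1.661e-01  a ← 77.113285 − (+0.000e+00/-1.661e-01) = 77.113285
converged: |Δa| < 1e-12 after 4 iterations
sag = a·(cosh(S/(2a)) − 1) = 77.113285·(cosh(0.621209) − 1) = 15.363738
T_max/T_min = cosh(S/(2a)) = 1.199236

a=77.113 sag=15.364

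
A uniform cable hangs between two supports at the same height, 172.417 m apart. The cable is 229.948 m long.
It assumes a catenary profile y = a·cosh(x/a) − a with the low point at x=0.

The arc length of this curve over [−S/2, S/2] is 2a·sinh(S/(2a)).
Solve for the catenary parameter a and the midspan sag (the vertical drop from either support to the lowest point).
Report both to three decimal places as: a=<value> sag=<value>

seed: a₀ = √(S³/(24(L−S))) = √(172.417³/(24·57.531)) = 60.927526
iter 1: u=1.414935  f(a)=+6.041e+00  f'(a)=-2.295e+00  a ← 60.927526 − (+6.041e+00/-2.295e+00) = 63.560284
iter 2: u=1.356327  f(a)=+4.136e-01  f'(a)=-1.990e+00  a ← 63.560284 − (+4.136e-01/-1.990e+00) = 63.768122
iter 3: u=1.351906  f(a)=+2.254e-03  f'(a)=-1.969e+00  a ← 63.768122 − (+2.254e-03/-1.969e+00) = 63.769267
iter 4: u=1.351882  f(a)=+6.777e-08  f'(a)=-1.968e+00  a ← 63.769267 − (+6.777e-08/-1.968e+00) = 63.769267
iter 5: u=1.351882  f(a)=+2.842e-14  f'(a)=-1.968e+00  a ← 63.769267 − (+2.842e-14/-1.968e+00) = 63.769267
converged: |Δa| < 1e-12 after 5 iterations
sag = a·(cosh(S/(2a)) − 1) = 63.769267·(cosh(1.351882) − 1) = 67.705217
T_max/T_min = cosh(S/(2a)) = 2.061722

a=63.769 sag=67.705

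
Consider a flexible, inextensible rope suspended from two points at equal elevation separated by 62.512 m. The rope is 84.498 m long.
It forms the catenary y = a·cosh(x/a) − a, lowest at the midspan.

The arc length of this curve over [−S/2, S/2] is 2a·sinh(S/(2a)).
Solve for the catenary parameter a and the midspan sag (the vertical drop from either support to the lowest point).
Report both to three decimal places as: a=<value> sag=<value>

seed: a₀ = √(S³/(24(L−S))) = √(62.512³/(24·21.986)) = 21.516239
iter 1: u=1.452670  f(a)=+2.440e+00  f'(a)=-2.509e+00  a ← 21.516239 − (+2.440e+00/-2.509e+00) = 22.488776
iter 2: u=1.389849  f(a)=+1.752e-01  f'(a)=-2.160e+00  a ← 22.488776 − (+1.752e-01/-2.160e+00) = 22.569864
iter 3: u=1.384855  f(a)=+1.057e-03  f'(a)=-2.134e+00  a ← 22.569864 − (+1.057e-03/-2.134e+00) = 22.570360
iter 4: u=1.384825  f(a)=+3.904e-08  f'(a)=-2.134e+00  a ← 22.570360 − (+3.904e-08/-2.134e+00) = 22.570360
iter 5: u=1.384825  f(a)=-1.421e-14  f'(a)=-2.134e+00  a ← 22.570360 − (-1.421e-14/-2.134e+00) = 22.570360
converged: |Δa| < 1e-12 after 5 iterations
sag = a·(cosh(S/(2a)) − 1) = 22.570360·(cosh(1.384825) − 1) = 25.329527
T_max/T_min = cosh(S/(2a)) = 2.122247

a=22.570 sag=25.330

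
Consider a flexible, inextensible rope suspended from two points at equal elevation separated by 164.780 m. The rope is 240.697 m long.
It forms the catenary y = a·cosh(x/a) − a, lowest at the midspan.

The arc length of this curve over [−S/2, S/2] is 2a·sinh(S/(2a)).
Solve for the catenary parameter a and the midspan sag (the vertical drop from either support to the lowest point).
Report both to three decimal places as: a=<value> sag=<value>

seed: a₀ = √(S³/(24(L−S))) = √(164.780³/(24·75.917)) = 49.554330
iter 1: u=1.662620  f(a)=+1.121e+01  f'(a)=-3.999e+00  a ← 49.554330 − (+1.121e+01/-3.999e+00) = 52.357697
iter 2: u=1.573599  f(a)=+1.022e+00  f'(a)=-3.301e+00  a ← 52.357697 − (+1.022e+00/-3.301e+00) = 52.667245
iter 3: u=1.564350  f(a)=+1.036e-02  f'(a)=-3.234e+00  a ← 52.667245 − (+1.036e-02/-3.234e+00) = 52.670450
iter 4: u=1.564255  f(a)=+1.091e-06  f'(a)=-3.233e+00  a ← 52.670450 − (+1.091e-06/-3.233e+00) = 52.670450
iter 5: u=1.564255  f(a)=+0.000e+00  f'(a)=-3.233e+00  a ← 52.670450 − (+0.000e+00/-3.233e+00) = 52.670450
converged: |Δa| < 1e-12 after 5 iterations
sag = a·(cosh(S/(2a)) − 1) = 52.670450·(cosh(1.564255) − 1) = 78.699020
T_max/T_min = cosh(S/(2a)) = 2.494178

a=52.670 sag=78.699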